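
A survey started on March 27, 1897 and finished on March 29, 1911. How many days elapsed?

Day-of-year of March 27, 1897: 86.
Day-of-year of March 29, 1911: 88.
1897 has 365 days, so 365 − 86 = 279 days remain in 1897.
Full years 1898–1910: 11 common + 2 leap = 11×365 + 2×366 = 4747 days.
Total: 279 + 4747 + 88 = 5114 days.

5114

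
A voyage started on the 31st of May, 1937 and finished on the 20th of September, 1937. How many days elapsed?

112

May 1937: 31 − 31 = 0 days remain.
Then June (30), July (31), August (31): 30 + 31 + 31 = 92 days.
September 1–20, 1937: 20 days.
Total: 0 + 92 + 20 = 112 days.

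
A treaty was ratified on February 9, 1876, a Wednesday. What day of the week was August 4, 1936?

Tuesday

Day-of-year of February 9, 1876: 40.
Day-of-year of August 4, 1936: 217.
1876 has 366 days, so 366 − 40 = 326 days remain in 1876.
Full years 1877–1935: 46 common + 13 leap = 46×365 + 13×366 = 21548 days.
Total: 326 + 21548 + 217 = 22091 days.
22091 mod 7 = 6, so 6 days after Wednesday is Tuesday.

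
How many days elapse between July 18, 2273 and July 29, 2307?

12428

Day-of-year of July 18, 2273: 199.
Day-of-year of July 29, 2307: 210.
2273 has 365 days, so 365 − 199 = 166 days remain in 2273.
Full years 2274–2306: 26 common + 7 leap = 26×365 + 7×366 = 12052 days.
Total: 166 + 12052 + 210 = 12428 days.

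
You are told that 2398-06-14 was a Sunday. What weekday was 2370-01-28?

Wednesday

Count forward from the earlier date (January 28, 2370) to the later (June 14, 2398):
Day-of-year of January 28, 2370: 28.
Day-of-year of June 14, 2398: 165.
2370 has 365 days, so 365 − 28 = 337 days remain in 2370.
Full years 2371–2397: 20 common + 7 leap = 20×365 + 7×366 = 9862 days.
Total: 337 + 9862 + 165 = 10364 days.
10364 mod 7 = 4, so 4 days before Sunday is Wednesday.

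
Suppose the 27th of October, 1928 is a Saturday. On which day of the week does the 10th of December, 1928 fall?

Monday

October 1928: 31 − 27 = 4 days remain.
Then November (30): 30 days.
December 1–10, 1928: 10 days.
Total: 4 + 30 + 10 = 44 days.
44 mod 7 = 2, so 2 days after Saturday is Monday.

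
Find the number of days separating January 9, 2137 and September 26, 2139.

Day-of-year of January 9, 2137: 9.
Day-of-year of September 26, 2139: 269.
2137 has 365 days, so 365 − 9 = 356 days remain in 2137.
Full years: 2138: 365. Sum = 365.
Total: 356 + 365 + 269 = 990 days.

990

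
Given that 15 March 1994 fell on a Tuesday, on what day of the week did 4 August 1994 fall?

March 1994: 31 − 15 = 16 days remain.
Then April (30), May (31), June (30), July (31): 30 + 31 + 30 + 31 = 122 days.
August 1–4, 1994: 4 days.
Total: 16 + 122 + 4 = 142 days.
142 mod 7 = 2, so 2 days after Tuesday is Thursday.

Thursday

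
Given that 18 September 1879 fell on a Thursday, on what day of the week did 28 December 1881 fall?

Wednesday

September 18, 1879 → September 18, 1880: 366 days (1880 is a leap year).
September 18, 1880 → September 18, 1881: 365 days.
September 1881: 30 − 18 = 12 days remain.
Then October (31), November (30): 31 + 30 = 61 days.
December 1–28, 1881: 28 days.
Residual: 101 days.
Total: 832 days.
832 mod 7 = 6, so 6 days after Thursday is Wednesday.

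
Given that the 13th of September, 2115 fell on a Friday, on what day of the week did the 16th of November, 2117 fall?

Tuesday

September 2115: 30 − 13 = 17 days remain.
Then 25 full months totalling 762 days.
November 1–16, 2117: 16 days.
Total: 17 + 762 + 16 = 795 days.
795 mod 7 = 4, so 4 days after Friday is Tuesday.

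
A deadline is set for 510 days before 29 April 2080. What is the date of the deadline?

6 December 2078

Count 510 days before April 29, 2080:
December 6, 2078 → December 6, 2079: 365 days.
December 2079: 31 − 6 = 25 days remain.
Then January (31), February 2080 (29), March (31): 31 + 29 + 31 = 91 days.
April 1–29, 2080: 29 days.
Residual: 145 days.
Total: 510 days.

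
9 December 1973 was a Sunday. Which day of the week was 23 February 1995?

From December 9, 1973 to December 9, 1994: 21 years, of which 5 contain a Feb 29 — 16×365 + 5×366 = 7670 days.
December 1994: 31 − 9 = 22 days remain.
Then January (31): 31 days.
February 1–23, 1995: 23 days (1995 is not a leap year).
Residual: 76 days.
Total: 7746 days.
7746 mod 7 = 4, so 4 days after Sunday is Thursday.

Thursday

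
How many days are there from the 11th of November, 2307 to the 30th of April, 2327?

7110

From November 11, 2307 to November 11, 2326: 19 years, of which 5 contain a Feb 29 — 14×365 + 5×366 = 6940 days.
November 2326: 30 − 11 = 19 days remain.
Then December (31), January (31), February 2327 (28), March (31): 31 + 31 + 28 + 31 = 121 days.
April 1–30, 2327: 30 days.
Residual: 170 days.
Total: 7110 days.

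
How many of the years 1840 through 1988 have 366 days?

Years divisible by 4: 1840, 1844, …, 1988 — 38 in all.
Of these, 1900 is divisible by 100 but not 400, so not leap.
Leap years: 38 − 1 = 37.

37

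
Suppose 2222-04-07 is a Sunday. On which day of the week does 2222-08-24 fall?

Saturday

April 2222: 30 − 7 = 23 days remain.
Then May (31), June (30), July (31): 31 + 30 + 31 = 92 days.
August 1–24, 2222: 24 days.
Total: 23 + 92 + 24 = 139 days.
139 mod 7 = 6, so 6 days after Sunday is Saturday.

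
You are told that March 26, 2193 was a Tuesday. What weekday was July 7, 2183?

Monday

Count forward from the earlier date (July 7, 2183) to the later (March 26, 2193):
From July 7, 2183 to July 7, 2192: 9 years, of which 3 contain a Feb 29 — 6×365 + 3×366 = 3288 days.
July 2192: 31 − 7 = 24 days remain.
Then August (31), September (30), October (31), November (30), December (31), January (31), February 2193 (28): 31 + 30 + 31 + 30 + 31 + 31 + 28 = 212 days.
March 1–26, 2193: 26 days.
Residual: 262 days.
Total: 3550 days.
3550 mod 7 = 1, so 1 day before Tuesday is Monday.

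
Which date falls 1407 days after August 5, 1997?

June 12, 2001

Count 1407 days after August 5, 1997:
Day-of-year of August 5, 1997: 217.
Day-of-year of June 12, 2001: 163.
1997 has 365 days, so 365 − 217 = 148 days remain in 1997.
Full years: 1998: 365; 1999: 365; 2000: 366. Sum = 1096.
Total: 148 + 1096 + 163 = 1407 days.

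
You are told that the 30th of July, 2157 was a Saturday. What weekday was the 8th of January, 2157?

Count forward from the earlier date (January 8, 2157) to the later (July 30, 2157):
January 2157: 31 − 8 = 23 days remain.
Then February 2157 (28), March (31), April (30), May (31), June (30): 28 + 31 + 30 + 31 + 30 = 150 days.
July 1–30, 2157: 30 days.
Total: 23 + 150 + 30 = 203 days.
203 is a multiple of 7, so the 8th of January, 2157 falls on the same weekday: Saturday.

Saturday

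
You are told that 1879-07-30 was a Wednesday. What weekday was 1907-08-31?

From July 30, 1879 to July 30, 1907: 28 years, of which 6 contain a Feb 29 — 22×365 + 6×366 = 10226 days.
(1900 is not a leap year (divisible by 100 but not 400).)
July 1907: 31 − 30 = 1 day remains.
August 1–31, 1907: 31 days.
Residual: 32 days.
Total: 10258 days.
10258 mod 7 = 3, so 3 days after Wednesday is Saturday.

Saturday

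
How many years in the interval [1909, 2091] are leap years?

45

Years divisible by 4: 1912, 1916, …, 2088 — 45 in all.
2000 is divisible by 400, so still leap.
No century exceptions apply. Count: 45.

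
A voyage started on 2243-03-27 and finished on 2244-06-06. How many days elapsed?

437

March 27, 2243 → March 27, 2244: 366 days (2244 is a leap year).
March 2244: 31 − 27 = 4 days remain.
Then April (30), May (31): 30 + 31 = 61 days.
June 1–6, 2244: 6 days.
Residual: 71 days.
Total: 437 days.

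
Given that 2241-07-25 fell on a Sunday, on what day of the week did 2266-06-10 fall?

Sunday

From July 25, 2241 to July 25, 2265: 24 years, of which 6 contain a Feb 29 — 18×365 + 6×366 = 8766 days.
July 2265: 31 − 25 = 6 days remain.
Then 10 full months totalling 304 days.
June 1–10, 2266: 10 days.
Residual: 320 days.
Total: 9086 days.
9086 is a multiple of 7, so 2266-06-10 falls on the same weekday: Sunday.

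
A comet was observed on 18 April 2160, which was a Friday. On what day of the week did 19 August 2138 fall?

Count forward from the earlier date (August 19, 2138) to the later (April 18, 2160):
Day-of-year of August 19, 2138: 231.
Day-of-year of April 18, 2160: 109.
2138 has 365 days, so 365 − 231 = 134 days remain in 2138.
Full years 2139–2159: 16 common + 5 leap = 16×365 + 5×366 = 7670 days.
Total: 134 + 7670 + 109 = 7913 days.
7913 mod 7 = 3, so 3 days before Friday is Tuesday.

Tuesday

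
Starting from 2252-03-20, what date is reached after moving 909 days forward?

2254-09-15

Count 909 days after March 20, 2252:
March 20, 2252 → March 20, 2253: 365 days.
March 20, 2253 → March 20, 2254: 365 days.
March 2254: 31 − 20 = 11 days remain.
Then April (30), May (31), June (30), July (31), August (31): 30 + 31 + 30 + 31 + 31 = 153 days.
September 1–15, 2254: 15 days.
Residual: 179 days.
Total: 909 days.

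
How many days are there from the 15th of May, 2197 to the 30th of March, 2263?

Day-of-year of May 15, 2197: 135.
Day-of-year of March 30, 2263: 89.
2197 has 365 days, so 365 − 135 = 230 days remain in 2197.
Full years 2198–2262: 50 common + 15 leap = 50×365 + 15×366 = 23740 days.
Total: 230 + 23740 + 89 = 24059 days.

24059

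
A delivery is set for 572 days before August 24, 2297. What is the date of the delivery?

January 30, 2296

Count 572 days before August 24, 2297:
January 30, 2296 → January 30, 2297: 366 days (2296 is a leap year).
January 2297: 31 − 30 = 1 day remains.
Then February 2297 (28), March (31), April (30), May (31), June (30), July (31): 28 + 31 + 30 + 31 + 30 + 31 = 181 days.
August 1–24, 2297: 24 days.
Residual: 206 days.
Total: 572 days.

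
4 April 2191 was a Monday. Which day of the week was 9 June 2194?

April 4, 2191 → April 4, 2192: 366 days (2192 is a leap year).
April 4, 2192 → April 4, 2193: 365 days.
April 4, 2193 → April 4, 2194: 365 days.
April 2194: 30 − 4 = 26 days remain.
Then May (31): 31 days.
June 1–9, 2194: 9 days.
Residual: 66 days.
Total: 1162 days.
1162 is a multiple of 7, so 9 June 2194 falls on the same weekday: Monday.

Monday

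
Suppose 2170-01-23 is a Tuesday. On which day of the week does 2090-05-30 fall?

Tuesday

Count forward from the earlier date (May 30, 2090) to the later (January 23, 2170):
From May 30, 2090 to May 30, 2169: 79 years, of which 19 contain a Feb 29 — 60×365 + 19×366 = 28854 days.
(2100 is not a leap year (divisible by 100 but not 400).)
May 2169: 31 − 30 = 1 day remains.
Then June (30), July (31), August (31), September (30), October (31), November (30), December (31): 30 + 31 + 31 + 30 + 31 + 30 + 31 = 214 days.
January 1–23, 2170: 23 days.
Residual: 238 days.
Total: 29092 days.
29092 is a multiple of 7, so 2090-05-30 falls on the same weekday: Tuesday.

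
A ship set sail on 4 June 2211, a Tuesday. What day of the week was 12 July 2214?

June 4, 2211 → June 4, 2212: 366 days (2212 is a leap year).
June 4, 2212 → June 4, 2213: 365 days.
June 4, 2213 → June 4, 2214: 365 days.
June 2214: 30 − 4 = 26 days remain.
July 1–12, 2214: 12 days.
Residual: 38 days.
Total: 1134 days.
1134 is a multiple of 7, so 12 July 2214 falls on the same weekday: Tuesday.

Tuesday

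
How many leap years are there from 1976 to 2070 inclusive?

24

Years divisible by 4: 1976, 1980, …, 2068 — 24 in all.
2000 is divisible by 400, so still leap.
No century exceptions apply. Count: 24.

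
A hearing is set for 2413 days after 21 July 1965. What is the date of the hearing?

28 February 1972

Count 2413 days after July 21, 1965:
Day-of-year of July 21, 1965: 202.
Day-of-year of February 28, 1972: 59.
1965 has 365 days, so 365 − 202 = 163 days remain in 1965.
Full years: 1966: 365; 1967: 365; 1968: 366; 1969: 365; 1970: 365; 1971: 365. Sum = 2191.
Total: 163 + 2191 + 59 = 2413 days.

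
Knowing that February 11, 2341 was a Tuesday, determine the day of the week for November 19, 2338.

Count forward from the earlier date (November 19, 2338) to the later (February 11, 2341):
November 19, 2338 → November 19, 2339: 365 days.
November 19, 2339 → November 19, 2340: 366 days (2340 is a leap year).
November 2340: 30 − 19 = 11 days remain.
Then December (31), January (31): 31 + 31 = 62 days.
February 1–11, 2341: 11 days (2341 is not a leap year).
Residual: 84 days.
Total: 815 days.
815 mod 7 = 3, so 3 days before Tuesday is Saturday.

Saturday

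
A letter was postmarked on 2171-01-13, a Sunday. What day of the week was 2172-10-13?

January 13, 2171 → January 13, 2172: 365 days.
January 2172: 31 − 13 = 18 days remain.
Then February 2172 (29), March (31), April (30), May (31), June (30), July (31), August (31), September (30): 29 + 31 + 30 + 31 + 30 + 31 + 31 + 30 = 243 days.
October 1–13, 2172: 13 days.
Residual: 274 days.
Total: 639 days.
639 mod 7 = 2, so 2 days after Sunday is Tuesday.

Tuesday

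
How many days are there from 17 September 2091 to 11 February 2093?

513

Day-of-year of September 17, 2091: 260.
Day-of-year of February 11, 2093: 42.
2091 has 365 days, so 365 − 260 = 105 days remain in 2091.
Full years: 2092: 366. Sum = 366.
Total: 105 + 366 + 42 = 513 days.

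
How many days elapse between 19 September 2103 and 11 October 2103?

September 2103: 30 − 19 = 11 days remain.
October 1–11, 2103: 11 days.
Total: 11 + 11 = 22 days.

22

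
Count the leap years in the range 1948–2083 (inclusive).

Years divisible by 4: 1948, 1952, …, 2080 — 34 in all.
2000 is divisible by 400, so still leap.
No century exceptions apply. Count: 34.

34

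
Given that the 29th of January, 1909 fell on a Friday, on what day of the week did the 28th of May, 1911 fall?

Day-of-year of January 29, 1909: 29.
Day-of-year of May 28, 1911: 148.
1909 has 365 days, so 365 − 29 = 336 days remain in 1909.
Full years: 1910: 365. Sum = 365.
Total: 336 + 365 + 148 = 849 days.
849 mod 7 = 2, so 2 days after Friday is Sunday.

Sunday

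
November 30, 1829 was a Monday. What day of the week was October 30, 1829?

Count forward from the earlier date (October 30, 1829) to the later (November 30, 1829):
October 1829: 31 − 30 = 1 day remains.
November 1–30, 1829: 30 days.
Total: 1 + 30 = 31 days.
31 mod 7 = 3, so 3 days before Monday is Friday.

Friday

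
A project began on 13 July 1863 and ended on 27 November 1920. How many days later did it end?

20956

Day-of-year of July 13, 1863: 194.
Day-of-year of November 27, 1920: 332.
1863 has 365 days, so 365 − 194 = 171 days remain in 1863.
Full years 1864–1919: 43 common + 13 leap = 43×365 + 13×366 = 20453 days.
Total: 171 + 20453 + 332 = 20956 days.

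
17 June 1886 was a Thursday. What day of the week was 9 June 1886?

Count forward from the earlier date (June 9, 1886) to the later (June 17, 1886):
Within June 1886: 17 − 9 = 8 days.
8 mod 7 = 1, so 1 day before Thursday is Wednesday.

Wednesday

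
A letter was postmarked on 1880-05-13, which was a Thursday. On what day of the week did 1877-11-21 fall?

Count forward from the earlier date (November 21, 1877) to the later (May 13, 1880):
Day-of-year of November 21, 1877: 325.
Day-of-year of May 13, 1880: 134.
1877 has 365 days, so 365 − 325 = 40 days remain in 1877.
Full years: 1878: 365; 1879: 365. Sum = 730.
Total: 40 + 730 + 134 = 904 days.
904 mod 7 = 1, so 1 day before Thursday is Wednesday.

Wednesday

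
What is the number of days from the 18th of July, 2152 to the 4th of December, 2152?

139

July 2152: 31 − 18 = 13 days remain.
Then August (31), September (30), October (31), November (30): 31 + 30 + 31 + 30 = 122 days.
December 1–4, 2152: 4 days.
Total: 13 + 122 + 4 = 139 days.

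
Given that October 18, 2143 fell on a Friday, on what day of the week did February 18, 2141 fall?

Count forward from the earlier date (February 18, 2141) to the later (October 18, 2143):
Day-of-year of February 18, 2141: 49.
Day-of-year of October 18, 2143: 291.
2141 has 365 days, so 365 − 49 = 316 days remain in 2141.
Full years: 2142: 365. Sum = 365.
Total: 316 + 365 + 291 = 972 days.
972 mod 7 = 6, so 6 days before Friday is Saturday.

Saturday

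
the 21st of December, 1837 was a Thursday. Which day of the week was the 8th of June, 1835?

Count forward from the earlier date (June 8, 1835) to the later (December 21, 1837):
Day-of-year of June 8, 1835: 159.
Day-of-year of December 21, 1837: 355.
1835 has 365 days, so 365 − 159 = 206 days remain in 1835.
Full years: 1836: 366. Sum = 366.
Total: 206 + 366 + 355 = 927 days.
927 mod 7 = 3, so 3 days before Thursday is Monday.

Monday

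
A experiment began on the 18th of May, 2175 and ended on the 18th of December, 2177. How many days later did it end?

Day-of-year of May 18, 2175: 138.
Day-of-year of December 18, 2177: 352.
2175 has 365 days, so 365 − 138 = 227 days remain in 2175.
Full years: 2176: 366. Sum = 366.
Total: 227 + 366 + 352 = 945 days.

945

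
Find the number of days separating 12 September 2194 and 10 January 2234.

Day-of-year of September 12, 2194: 255.
Day-of-year of January 10, 2234: 10.
2194 has 365 days, so 365 − 255 = 110 days remain in 2194.
Full years 2195–2233: 30 common + 9 leap = 30×365 + 9×366 = 14244 days.
Total: 110 + 14244 + 10 = 14364 days.

14364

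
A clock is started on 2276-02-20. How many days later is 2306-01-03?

From February 20, 2276 to February 20, 2305: 29 years, of which 7 contain a Feb 29 — 22×365 + 7×366 = 10592 days.
(2300 is not a leap year (divisible by 100 but not 400).)
February 2305: 28 − 20 = 8 days remain (2305 is not a leap year, so February has 28 days).
Then 10 full months totalling 306 days.
January 1–3, 2306: 3 days.
Residual: 317 days.
Total: 10909 days.

10909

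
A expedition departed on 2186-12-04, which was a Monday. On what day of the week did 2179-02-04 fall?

Thursday

Count forward from the earlier date (February 4, 2179) to the later (December 4, 2186):
Day-of-year of February 4, 2179: 35.
Day-of-year of December 4, 2186: 338.
2179 has 365 days, so 365 − 35 = 330 days remain in 2179.
Full years: 2180: 366; 2181: 365; 2182: 365; 2183: 365; 2184: 366; 2185: 365. Sum = 2192.
Total: 330 + 2192 + 338 = 2860 days.
2860 mod 7 = 4, so 4 days before Monday is Thursday.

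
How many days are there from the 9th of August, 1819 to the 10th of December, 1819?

August 1819: 31 − 9 = 22 days remain.
Then September (30), October (31), November (30): 30 + 31 + 30 = 91 days.
December 1–10, 1819: 10 days.
Total: 22 + 91 + 10 = 123 days.

123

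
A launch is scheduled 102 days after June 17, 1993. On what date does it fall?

September 27, 1993

Count 102 days after June 17, 1993:
June 1993: 30 − 17 = 13 days remain.
Then July (31), August (31): 31 + 31 = 62 days.
September 1–27, 1993: 27 days.
Total: 13 + 62 + 27 = 102 days.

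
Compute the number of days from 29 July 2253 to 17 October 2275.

From July 29, 2253 to July 29, 2275: 22 years, of which 5 contain a Feb 29 — 17×365 + 5×366 = 8035 days.
July 2275: 31 − 29 = 2 days remain.
Then August (31), September (30): 31 + 30 = 61 days.
October 1–17, 2275: 17 days.
Residual: 80 days.
Total: 8115 days.

8115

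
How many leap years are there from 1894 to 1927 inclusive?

Years divisible by 4 in [1894, 1927]: 1896, 1900, 1904, 1908, 1912, 1916, 1920, 1924.
Of these, 1900 is divisible by 100 but not 400, so not leap.
Leap years: 8 − 1 = 7.

7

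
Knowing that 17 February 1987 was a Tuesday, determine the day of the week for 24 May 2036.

From February 17, 1987 to February 17, 2036: 49 years, of which 12 contain a Feb 29 — 37×365 + 12×366 = 17897 days.
(2000 is a leap year (divisible by 400).)
February 2036: 29 − 17 = 12 days remain (2036 is a leap year, so February has 29 days).
Then March (31), April (30): 31 + 30 = 61 days.
May 1–24, 2036: 24 days.
Residual: 97 days.
Total: 17994 days.
17994 mod 7 = 4, so 4 days after Tuesday is Saturday.

Saturday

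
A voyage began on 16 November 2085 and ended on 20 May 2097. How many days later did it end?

From November 16, 2085 to November 16, 2096: 11 years, of which 3 contain a Feb 29 — 8×365 + 3×366 = 4018 days.
November 2096: 30 − 16 = 14 days remain.
Then December (31), January (31), February 2097 (28), March (31), April (30): 31 + 31 + 28 + 31 + 30 = 151 days.
May 1–20, 2097: 20 days.
Residual: 185 days.
Total: 4203 days.

4203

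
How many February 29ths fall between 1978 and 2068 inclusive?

Years divisible by 4: 1980, 1984, …, 2068 — 23 in all.
2000 is divisible by 400, so still leap.
No century exceptions apply. Count: 23.

23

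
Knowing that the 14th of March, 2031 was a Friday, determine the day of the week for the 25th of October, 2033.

Tuesday

Day-of-year of March 14, 2031: 73.
Day-of-year of October 25, 2033: 298.
2031 has 365 days, so 365 − 73 = 292 days remain in 2031.
Full years: 2032: 366. Sum = 366.
Total: 292 + 366 + 298 = 956 days.
956 mod 7 = 4, so 4 days after Friday is Tuesday.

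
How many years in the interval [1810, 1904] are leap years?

Years divisible by 4: 1812, 1816, …, 1904 — 24 in all.
Of these, 1900 is divisible by 100 but not 400, so not leap.
Leap years: 24 − 1 = 23.

23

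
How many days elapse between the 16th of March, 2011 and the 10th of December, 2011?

269

March 2011: 31 − 16 = 15 days remain.
Then April (30), May (31), June (30), July (31), August (31), September (30), October (31), November (30): 30 + 31 + 30 + 31 + 31 + 30 + 31 + 30 = 244 days.
December 1–10, 2011: 10 days.
Total: 15 + 244 + 10 = 269 days.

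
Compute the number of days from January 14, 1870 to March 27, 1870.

January 1870: 31 − 14 = 17 days remain.
Then February 1870 (28): 28 days.
March 1–27, 1870: 27 days.
Total: 17 + 28 + 27 = 72 days.

72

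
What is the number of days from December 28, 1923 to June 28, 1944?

Day-of-year of December 28, 1923: 362.
Day-of-year of June 28, 1944: 180.
1923 has 365 days, so 365 − 362 = 3 days remain in 1923.
Full years 1924–1943: 15 common + 5 leap = 15×365 + 5×366 = 7305 days.
Total: 3 + 7305 + 180 = 7488 days.

7488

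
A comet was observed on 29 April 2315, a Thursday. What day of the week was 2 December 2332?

Day-of-year of April 29, 2315: 119.
Day-of-year of December 2, 2332: 337.
2315 has 365 days, so 365 − 119 = 246 days remain in 2315.
Full years 2316–2331: 12 common + 4 leap = 12×365 + 4×366 = 5844 days.
Total: 246 + 5844 + 337 = 6427 days.
6427 mod 7 = 1, so 1 day after Thursday is Friday.

Friday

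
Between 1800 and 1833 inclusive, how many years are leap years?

8

Years divisible by 4 in [1800, 1833]: 1800, 1804, 1808, 1812, 1816, 1820, 1824, 1828, 1832.
Of these, 1800 is divisible by 100 but not 400, so not leap.
Leap years: 9 − 1 = 8.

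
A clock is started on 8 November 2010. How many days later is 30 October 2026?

5835

Day-of-year of November 8, 2010: 312.
Day-of-year of October 30, 2026: 303.
2010 has 365 days, so 365 − 312 = 53 days remain in 2010.
Full years 2011–2025: 11 common + 4 leap = 11×365 + 4×366 = 5479 days.
Total: 53 + 5479 + 303 = 5835 days.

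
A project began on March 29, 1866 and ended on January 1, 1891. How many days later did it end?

Day-of-year of March 29, 1866: 88.
Day-of-year of January 1, 1891: 1.
1866 has 365 days, so 365 − 88 = 277 days remain in 1866.
Full years 1867–1890: 18 common + 6 leap = 18×365 + 6×366 = 8766 days.
Total: 277 + 8766 + 1 = 9044 days.

9044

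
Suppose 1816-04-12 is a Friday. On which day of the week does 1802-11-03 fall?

Count forward from the earlier date (November 3, 1802) to the later (April 12, 1816):
From November 3, 1802 to November 3, 1815: 13 years, of which 3 contain a Feb 29 — 10×365 + 3×366 = 4748 days.
November 1815: 30 − 3 = 27 days remain.
Then December (31), January (31), February 1816 (29), March (31): 31 + 31 + 29 + 31 = 122 days.
April 1–12, 1816: 12 days.
Residual: 161 days.
Total: 4909 days.
4909 mod 7 = 2, so 2 days before Friday is Wednesday.

Wednesday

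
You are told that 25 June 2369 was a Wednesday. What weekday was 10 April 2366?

Count forward from the earlier date (April 10, 2366) to the later (June 25, 2369):
Day-of-year of April 10, 2366: 100.
Day-of-year of June 25, 2369: 176.
2366 has 365 days, so 365 − 100 = 265 days remain in 2366.
Full years: 2367: 365; 2368: 366. Sum = 731.
Total: 265 + 731 + 176 = 1172 days.
1172 mod 7 = 3, so 3 days before Wednesday is Sunday.

Sunday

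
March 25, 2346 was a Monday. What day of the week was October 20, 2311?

Count forward from the earlier date (October 20, 2311) to the later (March 25, 2346):
Day-of-year of October 20, 2311: 293.
Day-of-year of March 25, 2346: 84.
2311 has 365 days, so 365 − 293 = 72 days remain in 2311.
Full years 2312–2345: 25 common + 9 leap = 25×365 + 9×366 = 12419 days.
Total: 72 + 12419 + 84 = 12575 days.
12575 mod 7 = 3, so 3 days before Monday is Friday.

Friday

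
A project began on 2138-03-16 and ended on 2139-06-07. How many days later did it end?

448

Day-of-year of March 16, 2138: 75.
Day-of-year of June 7, 2139: 158.
2138 has 365 days, so 365 − 75 = 290 days remain in 2138.
Total: 290 + 158 = 448 days.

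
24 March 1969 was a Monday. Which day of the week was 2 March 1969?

Count forward from the earlier date (March 2, 1969) to the later (March 24, 1969):
Within March 1969: 24 − 2 = 22 days.
22 mod 7 = 1, so 1 day before Monday is Sunday.

Sunday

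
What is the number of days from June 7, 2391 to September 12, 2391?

June 2391: 30 − 7 = 23 days remain.
Then July (31), August (31): 31 + 31 = 62 days.
September 1–12, 2391: 12 days.
Total: 23 + 62 + 12 = 97 days.

97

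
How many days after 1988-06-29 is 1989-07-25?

391

Day-of-year of June 29, 1988: 181.
Day-of-year of July 25, 1989: 206.
1988 has 366 days, so 366 − 181 = 185 days remain in 1988.
Total: 185 + 206 = 391 days.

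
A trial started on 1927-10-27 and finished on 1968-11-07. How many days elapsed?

From October 27, 1927 to October 27, 1968: 41 years, of which 11 contain a Feb 29 — 30×365 + 11×366 = 14976 days.
October 1968: 31 − 27 = 4 days remain.
November 1–7, 1968: 7 days.
Residual: 11 days.
Total: 14987 days.

14987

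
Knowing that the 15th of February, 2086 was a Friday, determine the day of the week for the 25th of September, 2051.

Monday

Count forward from the earlier date (September 25, 2051) to the later (February 15, 2086):
From September 25, 2051 to September 25, 2085: 34 years, of which 9 contain a Feb 29 — 25×365 + 9×366 = 12419 days.
September 2085: 30 − 25 = 5 days remain.
Then October (31), November (30), December (31), January (31): 31 + 30 + 31 + 31 = 123 days.
February 1–15, 2086: 15 days (2086 is not a leap year).
Residual: 143 days.
Total: 12562 days.
12562 mod 7 = 4, so 4 days before Friday is Monday.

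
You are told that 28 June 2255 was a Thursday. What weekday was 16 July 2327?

From June 28, 2255 to June 28, 2327: 72 years, of which 17 contain a Feb 29 — 55×365 + 17×366 = 26297 days.
(2300 is not a leap year (divisible by 100 but not 400).)
June 2327: 30 − 28 = 2 days remain.
July 1–16, 2327: 16 days.
Residual: 18 days.
Total: 26315 days.
26315 mod 7 = 2, so 2 days after Thursday is Saturday.

Saturday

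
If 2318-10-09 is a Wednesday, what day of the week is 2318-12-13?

October 2318: 31 − 9 = 22 days remain.
Then November (30): 30 days.
December 1–13, 2318: 13 days.
Total: 22 + 30 + 13 = 65 days.
65 mod 7 = 2, so 2 days after Wednesday is Friday.

Friday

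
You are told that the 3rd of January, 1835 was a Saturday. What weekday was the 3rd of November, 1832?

Saturday

Count forward from the earlier date (November 3, 1832) to the later (January 3, 1835):
November 3, 1832 → November 3, 1833: 365 days.
November 3, 1833 → November 3, 1834: 365 days.
November 1834: 30 − 3 = 27 days remain.
Then December (31): 31 days.
January 1–3, 1835: 3 days.
Residual: 61 days.
Total: 791 days.
791 is a multiple of 7, so the 3rd of November, 1832 falls on the same weekday: Saturday.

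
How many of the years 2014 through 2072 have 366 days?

15

Years divisible by 4: 2016, 2020, …, 2072 — 15 in all.
No century exceptions apply. Count: 15.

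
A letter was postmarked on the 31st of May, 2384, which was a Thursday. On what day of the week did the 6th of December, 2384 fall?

Thursday

May 2384: 31 − 31 = 0 days remain.
Then June (30), July (31), August (31), September (30), October (31), November (30): 30 + 31 + 31 + 30 + 31 + 30 = 183 days.
December 1–6, 2384: 6 days.
Total: 0 + 183 + 6 = 189 days.
189 is a multiple of 7, so the 6th of December, 2384 falls on the same weekday: Thursday.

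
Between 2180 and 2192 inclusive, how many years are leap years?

4

Years divisible by 4 in [2180, 2192]: 2180, 2184, 2188, 2192.
No century exceptions apply. Count: 4.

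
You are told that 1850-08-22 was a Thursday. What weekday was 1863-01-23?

From August 22, 1850 to August 22, 1862: 12 years, of which 3 contain a Feb 29 — 9×365 + 3×366 = 4383 days.
August 1862: 31 − 22 = 9 days remain.
Then September (30), October (31), November (30), December (31): 30 + 31 + 30 + 31 = 122 days.
January 1–23, 1863: 23 days.
Residual: 154 days.
Total: 4537 days.
4537 mod 7 = 1, so 1 day after Thursday is Friday.

Friday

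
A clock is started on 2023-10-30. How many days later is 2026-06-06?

October 30, 2023 → October 30, 2024: 366 days (2024 is a leap year).
October 30, 2024 → October 30, 2025: 365 days.
October 2025: 31 − 30 = 1 day remains.
Then November (30), December (31), January (31), February 2026 (28), March (31), April (30), May (31): 30 + 31 + 31 + 28 + 31 + 30 + 31 = 212 days.
June 1–6, 2026: 6 days.
Residual: 219 days.
Total: 950 days.

950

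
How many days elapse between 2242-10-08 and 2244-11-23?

October 2242: 31 − 8 = 23 days remain.
Then 24 full months totalling 731 days.
November 1–23, 2244: 23 days.
Total: 23 + 731 + 23 = 777 days.

777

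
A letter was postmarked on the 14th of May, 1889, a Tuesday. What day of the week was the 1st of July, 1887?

Friday

Count forward from the earlier date (July 1, 1887) to the later (May 14, 1889):
July 1, 1887 → July 1, 1888: 366 days (1888 is a leap year).
July 1888: 31 − 1 = 30 days remain.
Then 9 full months totalling 273 days.
May 1–14, 1889: 14 days.
Residual: 317 days.
Total: 683 days.
683 mod 7 = 4, so 4 days before Tuesday is Friday.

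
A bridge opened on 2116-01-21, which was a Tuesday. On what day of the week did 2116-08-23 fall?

January 2116: 31 − 21 = 10 days remain.
Then February 2116 (29), March (31), April (30), May (31), June (30), July (31): 29 + 31 + 30 + 31 + 30 + 31 = 182 days.
August 1–23, 2116: 23 days.
Total: 10 + 182 + 23 = 215 days.
215 mod 7 = 5, so 5 days after Tuesday is Sunday.

Sunday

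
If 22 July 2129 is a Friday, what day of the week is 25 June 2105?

Thursday

Count forward from the earlier date (June 25, 2105) to the later (July 22, 2129):
From June 25, 2105 to June 25, 2129: 24 years, of which 6 contain a Feb 29 — 18×365 + 6×366 = 8766 days.
June 2129: 30 − 25 = 5 days remain.
July 1–22, 2129: 22 days.
Residual: 27 days.
Total: 8793 days.
8793 mod 7 = 1, so 1 day before Friday is Thursday.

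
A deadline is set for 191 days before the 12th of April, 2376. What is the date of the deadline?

the 4th of October, 2375

Count 191 days before April 12, 2376:
Day-of-year of October 4, 2375: 277.
Day-of-year of April 12, 2376: 103.
2375 has 365 days, so 365 − 277 = 88 days remain in 2375.
Total: 88 + 103 = 191 days.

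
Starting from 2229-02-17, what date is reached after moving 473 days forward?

2230-06-05

Count 473 days after February 17, 2229:
February 2229: 28 − 17 = 11 days remain (2229 is not a leap year, so February has 28 days).
Then 15 full months totalling 457 days.
June 1–5, 2230: 5 days.
Total: 11 + 457 + 5 = 473 days.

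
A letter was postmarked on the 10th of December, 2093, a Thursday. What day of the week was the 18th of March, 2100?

Day-of-year of December 10, 2093: 344.
Day-of-year of March 18, 2100: 77.
2093 has 365 days, so 365 − 344 = 21 days remain in 2093.
Full years: 2094: 365; 2095: 365; 2096: 366; 2097: 365; 2098: 365; 2099: 365. Sum = 2191.
Total: 21 + 2191 + 77 = 2289 days.
2289 is a multiple of 7, so the 18th of March, 2100 falls on the same weekday: Thursday.

Thursday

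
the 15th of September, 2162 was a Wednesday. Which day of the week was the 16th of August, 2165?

Friday

September 15, 2162 → September 15, 2163: 365 days.
September 15, 2163 → September 15, 2164: 366 days (2164 is a leap year).
September 2164: 30 − 15 = 15 days remain.
Then 10 full months totalling 304 days.
August 1–16, 2165: 16 days.
Residual: 335 days.
Total: 1066 days.
1066 mod 7 = 2, so 2 days after Wednesday is Friday.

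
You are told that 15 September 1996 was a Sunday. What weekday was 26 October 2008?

Sunday

From September 15, 1996 to September 15, 2008: 12 years, of which 3 contain a Feb 29 — 9×365 + 3×366 = 4383 days.
(2000 is a leap year (divisible by 400).)
September 2008: 30 − 15 = 15 days remain.
October 1–26, 2008: 26 days.
Residual: 41 days.
Total: 4424 days.
4424 is a multiple of 7, so 26 October 2008 falls on the same weekday: Sunday.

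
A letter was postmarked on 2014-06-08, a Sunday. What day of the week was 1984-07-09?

Count forward from the earlier date (July 9, 1984) to the later (June 8, 2014):
Day-of-year of July 9, 1984: 191.
Day-of-year of June 8, 2014: 159.
1984 has 366 days, so 366 − 191 = 175 days remain in 1984.
Full years 1985–2013: 22 common + 7 leap = 22×365 + 7×366 = 10592 days.
Total: 175 + 10592 + 159 = 10926 days.
10926 mod 7 = 6, so 6 days before Sunday is Monday.

Monday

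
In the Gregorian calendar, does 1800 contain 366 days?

No

1800 is not a leap year (divisible by 100 but not 400).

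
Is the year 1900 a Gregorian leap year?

1900 is not a leap year (divisible by 100 but not 400).

No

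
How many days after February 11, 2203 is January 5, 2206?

1059

Day-of-year of February 11, 2203: 42.
Day-of-year of January 5, 2206: 5.
2203 has 365 days, so 365 − 42 = 323 days remain in 2203.
Full years: 2204: 366; 2205: 365. Sum = 731.
Total: 323 + 731 + 5 = 1059 days.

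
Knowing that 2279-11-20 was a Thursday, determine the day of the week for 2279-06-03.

Tuesday

Count forward from the earlier date (June 3, 2279) to the later (November 20, 2279):
June 2279: 30 − 3 = 27 days remain.
Then July (31), August (31), September (30), October (31): 31 + 31 + 30 + 31 = 123 days.
November 1–20, 2279: 20 days.
Total: 27 + 123 + 20 = 170 days.
170 mod 7 = 2, so 2 days before Thursday is Tuesday.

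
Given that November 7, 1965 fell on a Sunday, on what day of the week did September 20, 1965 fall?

Monday

Count forward from the earlier date (September 20, 1965) to the later (November 7, 1965):
September 1965: 30 − 20 = 10 days remain.
Then October (31): 31 days.
November 1–7, 1965: 7 days.
Total: 10 + 31 + 7 = 48 days.
48 mod 7 = 6, so 6 days before Sunday is Monday.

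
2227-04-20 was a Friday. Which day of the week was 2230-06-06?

Sunday

April 20, 2227 → April 20, 2228: 366 days (2228 is a leap year).
April 20, 2228 → April 20, 2229: 365 days.
April 20, 2229 → April 20, 2230: 365 days.
April 2230: 30 − 20 = 10 days remain.
Then May (31): 31 days.
June 1–6, 2230: 6 days.
Residual: 47 days.
Total: 1143 days.
1143 mod 7 = 2, so 2 days after Friday is Sunday.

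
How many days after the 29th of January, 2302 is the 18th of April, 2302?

January 2302: 31 − 29 = 2 days remain.
Then February 2302 (28), March (31): 28 + 31 = 59 days.
April 1–18, 2302: 18 days.
Total: 2 + 59 + 18 = 79 days.

79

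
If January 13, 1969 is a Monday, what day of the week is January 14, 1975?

Tuesday

Day-of-year of January 13, 1969: 13.
Day-of-year of January 14, 1975: 14.
1969 has 365 days, so 365 − 13 = 352 days remain in 1969.
Full years: 1970: 365; 1971: 365; 1972: 366; 1973: 365; 1974: 365. Sum = 1826.
Total: 352 + 1826 + 14 = 2192 days.
2192 mod 7 = 1, so 1 day after Monday is Tuesday.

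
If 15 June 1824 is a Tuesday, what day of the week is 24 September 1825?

June 1824: 30 − 15 = 15 days remain.
Then 14 full months totalling 427 days.
September 1–24, 1825: 24 days.
Total: 15 + 427 + 24 = 466 days.
466 mod 7 = 4, so 4 days after Tuesday is Saturday.

Saturday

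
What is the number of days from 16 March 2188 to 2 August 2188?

139

March 2188: 31 − 16 = 15 days remain.
Then April (30), May (31), June (30), July (31): 30 + 31 + 30 + 31 = 122 days.
August 1–2, 2188: 2 days.
Total: 15 + 122 + 2 = 139 days.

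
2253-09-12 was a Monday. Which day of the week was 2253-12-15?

September 2253: 30 − 12 = 18 days remain.
Then October (31), November (30): 31 + 30 = 61 days.
December 1–15, 2253: 15 days.
Total: 18 + 61 + 15 = 94 days.
94 mod 7 = 3, so 3 days after Monday is Thursday.

Thursday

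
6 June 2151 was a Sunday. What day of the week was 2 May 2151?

Sunday

Count forward from the earlier date (May 2, 2151) to the later (June 6, 2151):
May 2151: 31 − 2 = 29 days remain.
June 1–6, 2151: 6 days.
Total: 29 + 6 = 35 days.
35 is a multiple of 7, so 2 May 2151 falls on the same weekday: Sunday.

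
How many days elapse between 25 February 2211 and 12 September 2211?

February 2211: 28 − 25 = 3 days remain (2211 is not a leap year, so February has 28 days).
Then March (31), April (30), May (31), June (30), July (31), August (31): 31 + 30 + 31 + 30 + 31 + 31 = 184 days.
September 1–12, 2211: 12 days.
Total: 3 + 184 + 12 = 199 days.

199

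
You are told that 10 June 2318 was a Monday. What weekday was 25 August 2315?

Count forward from the earlier date (August 25, 2315) to the later (June 10, 2318):
August 25, 2315 → August 25, 2316: 366 days (2316 is a leap year).
August 25, 2316 → August 25, 2317: 365 days.
August 2317: 31 − 25 = 6 days remain.
Then 9 full months totalling 273 days.
June 1–10, 2318: 10 days.
Residual: 289 days.
Total: 1020 days.
1020 mod 7 = 5, so 5 days before Monday is Wednesday.

Wednesday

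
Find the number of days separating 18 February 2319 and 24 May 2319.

95

February 2319: 28 − 18 = 10 days remain (2319 is not a leap year, so February has 28 days).
Then March (31), April (30): 31 + 30 = 61 days.
May 1–24, 2319: 24 days.
Total: 10 + 61 + 24 = 95 days.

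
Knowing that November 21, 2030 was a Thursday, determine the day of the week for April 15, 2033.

Friday

November 21, 2030 → November 21, 2031: 365 days.
November 21, 2031 → November 21, 2032: 366 days (2032 is a leap year).
November 2032: 30 − 21 = 9 days remain.
Then December (31), January (31), February 2033 (28), March (31): 31 + 31 + 28 + 31 = 121 days.
April 1–15, 2033: 15 days.
Residual: 145 days.
Total: 876 days.
876 mod 7 = 1, so 1 day after Thursday is Friday.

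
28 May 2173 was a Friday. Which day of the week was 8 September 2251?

Monday

Day-of-year of May 28, 2173: 148.
Day-of-year of September 8, 2251: 251.
2173 has 365 days, so 365 − 148 = 217 days remain in 2173.
Full years 2174–2250: 59 common + 18 leap = 59×365 + 18×366 = 28123 days.
Total: 217 + 28123 + 251 = 28591 days.
28591 mod 7 = 3, so 3 days after Friday is Monday.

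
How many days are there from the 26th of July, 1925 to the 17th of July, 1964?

From July 26, 1925 to July 26, 1963: 38 years, of which 9 contain a Feb 29 — 29×365 + 9×366 = 13879 days.
July 1963: 31 − 26 = 5 days remain.
Then 11 full months totalling 335 days.
July 1–17, 1964: 17 days.
Residual: 357 days.
Total: 14236 days.

14236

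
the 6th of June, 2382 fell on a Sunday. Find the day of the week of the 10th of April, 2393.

Saturday

From June 6, 2382 to June 6, 2392: 10 years, of which 3 contain a Feb 29 — 7×365 + 3×366 = 3653 days.
June 2392: 30 − 6 = 24 days remain.
Then 9 full months totalling 274 days.
April 1–10, 2393: 10 days.
Residual: 308 days.
Total: 3961 days.
3961 mod 7 = 6, so 6 days after Sunday is Saturday.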